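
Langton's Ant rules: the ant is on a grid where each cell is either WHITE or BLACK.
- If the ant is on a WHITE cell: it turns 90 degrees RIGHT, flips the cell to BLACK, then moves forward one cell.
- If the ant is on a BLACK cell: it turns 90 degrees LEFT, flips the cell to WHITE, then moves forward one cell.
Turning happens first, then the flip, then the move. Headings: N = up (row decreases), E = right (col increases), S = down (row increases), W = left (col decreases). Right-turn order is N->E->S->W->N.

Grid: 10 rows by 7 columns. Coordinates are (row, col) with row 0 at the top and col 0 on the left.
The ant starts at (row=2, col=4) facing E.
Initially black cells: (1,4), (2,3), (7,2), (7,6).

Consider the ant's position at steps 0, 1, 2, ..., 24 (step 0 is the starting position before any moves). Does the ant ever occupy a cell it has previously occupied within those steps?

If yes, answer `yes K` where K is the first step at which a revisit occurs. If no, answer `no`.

Step 1: on WHITE (2,4): turn R to S, flip to black, move to (3,4). |black|=5 — new cell
Step 2: on WHITE (3,4): turn R to W, flip to black, move to (3,3). |black|=6 — new cell
Step 3: on WHITE (3,3): turn R to N, flip to black, move to (2,3). |black|=7 — new cell
Step 4: on BLACK (2,3): turn L to W, flip to white, move to (2,2). |black|=6 — new cell
Step 5: on WHITE (2,2): turn R to N, flip to black, move to (1,2). |black|=7 — new cell
Step 6: on WHITE (1,2): turn R to E, flip to black, move to (1,3). |black|=8 — new cell
Step 7: on WHITE (1,3): turn R to S, flip to black, move to (2,3). |black|=9 — REVISIT

Answer: yes 7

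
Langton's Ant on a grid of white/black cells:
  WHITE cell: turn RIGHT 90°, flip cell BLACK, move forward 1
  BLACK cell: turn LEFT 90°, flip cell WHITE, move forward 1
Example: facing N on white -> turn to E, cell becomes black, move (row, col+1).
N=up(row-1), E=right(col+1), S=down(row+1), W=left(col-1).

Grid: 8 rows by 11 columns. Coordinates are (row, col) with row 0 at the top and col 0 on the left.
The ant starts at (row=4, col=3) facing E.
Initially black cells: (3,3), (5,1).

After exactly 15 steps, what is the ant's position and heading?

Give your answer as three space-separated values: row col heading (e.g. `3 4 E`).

Step 1: on WHITE (4,3): turn R to S, flip to black, move to (5,3). |black|=3
Step 2: on WHITE (5,3): turn R to W, flip to black, move to (5,2). |black|=4
Step 3: on WHITE (5,2): turn R to N, flip to black, move to (4,2). |black|=5
Step 4: on WHITE (4,2): turn R to E, flip to black, move to (4,3). |black|=6
Step 5: on BLACK (4,3): turn L to N, flip to white, move to (3,3). |black|=5
Step 6: on BLACK (3,3): turn L to W, flip to white, move to (3,2). |black|=4
Step 7: on WHITE (3,2): turn R to N, flip to black, move to (2,2). |black|=5
Step 8: on WHITE (2,2): turn R to E, flip to black, move to (2,3). |black|=6
Step 9: on WHITE (2,3): turn R to S, flip to black, move to (3,3). |black|=7
Step 10: on WHITE (3,3): turn R to W, flip to black, move to (3,2). |black|=8
Step 11: on BLACK (3,2): turn L to S, flip to white, move to (4,2). |black|=7
Step 12: on BLACK (4,2): turn L to E, flip to white, move to (4,3). |black|=6
Step 13: on WHITE (4,3): turn R to S, flip to black, move to (5,3). |black|=7
Step 14: on BLACK (5,3): turn L to E, flip to white, move to (5,4). |black|=6
Step 15: on WHITE (5,4): turn R to S, flip to black, move to (6,4). |black|=7

Answer: 6 4 S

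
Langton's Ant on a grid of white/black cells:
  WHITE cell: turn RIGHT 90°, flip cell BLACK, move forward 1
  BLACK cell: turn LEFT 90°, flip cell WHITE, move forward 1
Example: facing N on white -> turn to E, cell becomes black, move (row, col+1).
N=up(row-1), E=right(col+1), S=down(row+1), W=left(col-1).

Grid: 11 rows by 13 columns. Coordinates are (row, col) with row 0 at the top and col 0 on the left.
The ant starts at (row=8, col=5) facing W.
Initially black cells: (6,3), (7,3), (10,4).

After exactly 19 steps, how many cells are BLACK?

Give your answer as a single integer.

Answer: 10

Derivation:
Step 1: on WHITE (8,5): turn R to N, flip to black, move to (7,5). |black|=4
Step 2: on WHITE (7,5): turn R to E, flip to black, move to (7,6). |black|=5
Step 3: on WHITE (7,6): turn R to S, flip to black, move to (8,6). |black|=6
Step 4: on WHITE (8,6): turn R to W, flip to black, move to (8,5). |black|=7
Step 5: on BLACK (8,5): turn L to S, flip to white, move to (9,5). |black|=6
Step 6: on WHITE (9,5): turn R to W, flip to black, move to (9,4). |black|=7
Step 7: on WHITE (9,4): turn R to N, flip to black, move to (8,4). |black|=8
Step 8: on WHITE (8,4): turn R to E, flip to black, move to (8,5). |black|=9
Step 9: on WHITE (8,5): turn R to S, flip to black, move to (9,5). |black|=10
Step 10: on BLACK (9,5): turn L to E, flip to white, move to (9,6). |black|=9
Step 11: on WHITE (9,6): turn R to S, flip to black, move to (10,6). |black|=10
Step 12: on WHITE (10,6): turn R to W, flip to black, move to (10,5). |black|=11
Step 13: on WHITE (10,5): turn R to N, flip to black, move to (9,5). |black|=12
Step 14: on WHITE (9,5): turn R to E, flip to black, move to (9,6). |black|=13
Step 15: on BLACK (9,6): turn L to N, flip to white, move to (8,6). |black|=12
Step 16: on BLACK (8,6): turn L to W, flip to white, move to (8,5). |black|=11
Step 17: on BLACK (8,5): turn L to S, flip to white, move to (9,5). |black|=10
Step 18: on BLACK (9,5): turn L to E, flip to white, move to (9,6). |black|=9
Step 19: on WHITE (9,6): turn R to S, flip to black, move to (10,6). |black|=10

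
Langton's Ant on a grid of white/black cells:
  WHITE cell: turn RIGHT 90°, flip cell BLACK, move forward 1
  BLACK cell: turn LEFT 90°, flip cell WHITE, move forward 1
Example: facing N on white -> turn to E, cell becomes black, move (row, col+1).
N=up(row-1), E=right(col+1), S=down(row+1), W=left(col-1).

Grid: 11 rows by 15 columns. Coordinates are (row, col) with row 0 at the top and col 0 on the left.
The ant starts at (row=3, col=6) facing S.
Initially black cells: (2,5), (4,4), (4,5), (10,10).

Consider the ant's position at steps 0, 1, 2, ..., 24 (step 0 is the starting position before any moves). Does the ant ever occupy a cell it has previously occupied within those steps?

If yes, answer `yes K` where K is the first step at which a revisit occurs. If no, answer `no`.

Step 1: on WHITE (3,6): turn R to W, flip to black, move to (3,5). |black|=5 — new cell
Step 2: on WHITE (3,5): turn R to N, flip to black, move to (2,5). |black|=6 — new cell
Step 3: on BLACK (2,5): turn L to W, flip to white, move to (2,4). |black|=5 — new cell
Step 4: on WHITE (2,4): turn R to N, flip to black, move to (1,4). |black|=6 — new cell
Step 5: on WHITE (1,4): turn R to E, flip to black, move to (1,5). |black|=7 — new cell
Step 6: on WHITE (1,5): turn R to S, flip to black, move to (2,5). |black|=8 — REVISIT

Answer: yes 6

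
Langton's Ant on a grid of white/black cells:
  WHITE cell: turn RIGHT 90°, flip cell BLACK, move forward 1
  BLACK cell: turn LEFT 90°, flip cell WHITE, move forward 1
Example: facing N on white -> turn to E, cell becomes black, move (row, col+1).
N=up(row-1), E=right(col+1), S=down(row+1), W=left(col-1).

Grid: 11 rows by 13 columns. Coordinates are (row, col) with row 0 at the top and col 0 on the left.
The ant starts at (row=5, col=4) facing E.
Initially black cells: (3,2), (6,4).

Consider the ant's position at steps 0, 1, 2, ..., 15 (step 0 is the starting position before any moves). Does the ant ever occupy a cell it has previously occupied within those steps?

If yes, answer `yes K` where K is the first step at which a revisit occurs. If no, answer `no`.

Step 1: on WHITE (5,4): turn R to S, flip to black, move to (6,4). |black|=3 — new cell
Step 2: on BLACK (6,4): turn L to E, flip to white, move to (6,5). |black|=2 — new cell
Step 3: on WHITE (6,5): turn R to S, flip to black, move to (7,5). |black|=3 — new cell
Step 4: on WHITE (7,5): turn R to W, flip to black, move to (7,4). |black|=4 — new cell
Step 5: on WHITE (7,4): turn R to N, flip to black, move to (6,4). |black|=5 — REVISIT

Answer: yes 5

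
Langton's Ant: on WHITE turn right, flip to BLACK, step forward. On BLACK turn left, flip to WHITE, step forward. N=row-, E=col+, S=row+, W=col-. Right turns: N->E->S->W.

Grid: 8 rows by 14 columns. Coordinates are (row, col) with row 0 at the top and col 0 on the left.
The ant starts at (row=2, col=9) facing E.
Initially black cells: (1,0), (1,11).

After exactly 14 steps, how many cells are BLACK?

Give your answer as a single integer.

Step 1: on WHITE (2,9): turn R to S, flip to black, move to (3,9). |black|=3
Step 2: on WHITE (3,9): turn R to W, flip to black, move to (3,8). |black|=4
Step 3: on WHITE (3,8): turn R to N, flip to black, move to (2,8). |black|=5
Step 4: on WHITE (2,8): turn R to E, flip to black, move to (2,9). |black|=6
Step 5: on BLACK (2,9): turn L to N, flip to white, move to (1,9). |black|=5
Step 6: on WHITE (1,9): turn R to E, flip to black, move to (1,10). |black|=6
Step 7: on WHITE (1,10): turn R to S, flip to black, move to (2,10). |black|=7
Step 8: on WHITE (2,10): turn R to W, flip to black, move to (2,9). |black|=8
Step 9: on WHITE (2,9): turn R to N, flip to black, move to (1,9). |black|=9
Step 10: on BLACK (1,9): turn L to W, flip to white, move to (1,8). |black|=8
Step 11: on WHITE (1,8): turn R to N, flip to black, move to (0,8). |black|=9
Step 12: on WHITE (0,8): turn R to E, flip to black, move to (0,9). |black|=10
Step 13: on WHITE (0,9): turn R to S, flip to black, move to (1,9). |black|=11
Step 14: on WHITE (1,9): turn R to W, flip to black, move to (1,8). |black|=12

Answer: 12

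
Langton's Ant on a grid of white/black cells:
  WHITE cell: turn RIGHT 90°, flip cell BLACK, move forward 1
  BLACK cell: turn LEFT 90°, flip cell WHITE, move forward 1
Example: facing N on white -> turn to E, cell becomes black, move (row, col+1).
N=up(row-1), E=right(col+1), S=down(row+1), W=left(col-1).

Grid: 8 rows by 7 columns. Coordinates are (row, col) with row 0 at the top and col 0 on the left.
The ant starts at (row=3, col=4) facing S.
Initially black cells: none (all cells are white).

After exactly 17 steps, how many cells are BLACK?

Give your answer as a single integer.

Answer: 7

Derivation:
Step 1: on WHITE (3,4): turn R to W, flip to black, move to (3,3). |black|=1
Step 2: on WHITE (3,3): turn R to N, flip to black, move to (2,3). |black|=2
Step 3: on WHITE (2,3): turn R to E, flip to black, move to (2,4). |black|=3
Step 4: on WHITE (2,4): turn R to S, flip to black, move to (3,4). |black|=4
Step 5: on BLACK (3,4): turn L to E, flip to white, move to (3,5). |black|=3
Step 6: on WHITE (3,5): turn R to S, flip to black, move to (4,5). |black|=4
Step 7: on WHITE (4,5): turn R to W, flip to black, move to (4,4). |black|=5
Step 8: on WHITE (4,4): turn R to N, flip to black, move to (3,4). |black|=6
Step 9: on WHITE (3,4): turn R to E, flip to black, move to (3,5). |black|=7
Step 10: on BLACK (3,5): turn L to N, flip to white, move to (2,5). |black|=6
Step 11: on WHITE (2,5): turn R to E, flip to black, move to (2,6). |black|=7
Step 12: on WHITE (2,6): turn R to S, flip to black, move to (3,6). |black|=8
Step 13: on WHITE (3,6): turn R to W, flip to black, move to (3,5). |black|=9
Step 14: on WHITE (3,5): turn R to N, flip to black, move to (2,5). |black|=10
Step 15: on BLACK (2,5): turn L to W, flip to white, move to (2,4). |black|=9
Step 16: on BLACK (2,4): turn L to S, flip to white, move to (3,4). |black|=8
Step 17: on BLACK (3,4): turn L to E, flip to white, move to (3,5). |black|=7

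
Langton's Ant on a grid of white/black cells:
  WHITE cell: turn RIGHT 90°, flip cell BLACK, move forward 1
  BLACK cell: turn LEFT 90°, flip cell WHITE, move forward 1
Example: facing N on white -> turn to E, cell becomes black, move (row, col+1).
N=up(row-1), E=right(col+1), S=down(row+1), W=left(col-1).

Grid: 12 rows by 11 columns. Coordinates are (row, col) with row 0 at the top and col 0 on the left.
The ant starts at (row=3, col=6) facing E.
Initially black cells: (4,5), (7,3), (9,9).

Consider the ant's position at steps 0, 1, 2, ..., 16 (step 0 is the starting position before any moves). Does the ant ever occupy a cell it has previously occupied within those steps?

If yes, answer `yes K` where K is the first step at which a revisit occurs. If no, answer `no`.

Step 1: on WHITE (3,6): turn R to S, flip to black, move to (4,6). |black|=4 — new cell
Step 2: on WHITE (4,6): turn R to W, flip to black, move to (4,5). |black|=5 — new cell
Step 3: on BLACK (4,5): turn L to S, flip to white, move to (5,5). |black|=4 — new cell
Step 4: on WHITE (5,5): turn R to W, flip to black, move to (5,4). |black|=5 — new cell
Step 5: on WHITE (5,4): turn R to N, flip to black, move to (4,4). |black|=6 — new cell
Step 6: on WHITE (4,4): turn R to E, flip to black, move to (4,5). |black|=7 — REVISIT

Answer: yes 6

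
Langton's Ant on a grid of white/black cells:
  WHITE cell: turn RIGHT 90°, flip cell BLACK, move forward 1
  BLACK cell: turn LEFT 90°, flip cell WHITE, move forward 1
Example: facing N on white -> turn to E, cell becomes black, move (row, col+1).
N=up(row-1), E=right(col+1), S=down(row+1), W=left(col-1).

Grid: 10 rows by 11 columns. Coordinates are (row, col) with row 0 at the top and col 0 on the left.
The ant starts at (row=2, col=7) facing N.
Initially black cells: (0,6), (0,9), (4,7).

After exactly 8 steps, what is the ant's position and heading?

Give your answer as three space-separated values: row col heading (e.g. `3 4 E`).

Answer: 2 7 S

Derivation:
Step 1: on WHITE (2,7): turn R to E, flip to black, move to (2,8). |black|=4
Step 2: on WHITE (2,8): turn R to S, flip to black, move to (3,8). |black|=5
Step 3: on WHITE (3,8): turn R to W, flip to black, move to (3,7). |black|=6
Step 4: on WHITE (3,7): turn R to N, flip to black, move to (2,7). |black|=7
Step 5: on BLACK (2,7): turn L to W, flip to white, move to (2,6). |black|=6
Step 6: on WHITE (2,6): turn R to N, flip to black, move to (1,6). |black|=7
Step 7: on WHITE (1,6): turn R to E, flip to black, move to (1,7). |black|=8
Step 8: on WHITE (1,7): turn R to S, flip to black, move to (2,7). |black|=9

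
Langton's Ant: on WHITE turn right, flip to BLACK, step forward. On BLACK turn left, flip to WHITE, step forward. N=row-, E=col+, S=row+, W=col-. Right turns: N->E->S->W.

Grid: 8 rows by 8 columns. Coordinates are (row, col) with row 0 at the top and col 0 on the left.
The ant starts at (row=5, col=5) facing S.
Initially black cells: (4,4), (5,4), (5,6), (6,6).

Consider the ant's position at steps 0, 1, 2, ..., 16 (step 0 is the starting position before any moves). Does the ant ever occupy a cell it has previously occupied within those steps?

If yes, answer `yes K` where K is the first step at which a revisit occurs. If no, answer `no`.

Answer: yes 5

Derivation:
Step 1: on WHITE (5,5): turn R to W, flip to black, move to (5,4). |black|=5 — new cell
Step 2: on BLACK (5,4): turn L to S, flip to white, move to (6,4). |black|=4 — new cell
Step 3: on WHITE (6,4): turn R to W, flip to black, move to (6,3). |black|=5 — new cell
Step 4: on WHITE (6,3): turn R to N, flip to black, move to (5,3). |black|=6 — new cell
Step 5: on WHITE (5,3): turn R to E, flip to black, move to (5,4). |black|=7 — REVISIT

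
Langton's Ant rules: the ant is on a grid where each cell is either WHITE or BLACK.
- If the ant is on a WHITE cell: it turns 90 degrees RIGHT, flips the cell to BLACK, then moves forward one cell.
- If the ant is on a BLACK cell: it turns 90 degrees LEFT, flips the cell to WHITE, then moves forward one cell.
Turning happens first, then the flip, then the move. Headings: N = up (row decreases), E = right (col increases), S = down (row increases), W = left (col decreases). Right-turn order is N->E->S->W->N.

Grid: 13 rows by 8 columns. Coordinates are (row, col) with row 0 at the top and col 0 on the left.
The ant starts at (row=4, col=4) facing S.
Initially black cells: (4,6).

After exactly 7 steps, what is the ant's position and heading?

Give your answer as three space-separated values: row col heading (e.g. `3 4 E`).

Step 1: on WHITE (4,4): turn R to W, flip to black, move to (4,3). |black|=2
Step 2: on WHITE (4,3): turn R to N, flip to black, move to (3,3). |black|=3
Step 3: on WHITE (3,3): turn R to E, flip to black, move to (3,4). |black|=4
Step 4: on WHITE (3,4): turn R to S, flip to black, move to (4,4). |black|=5
Step 5: on BLACK (4,4): turn L to E, flip to white, move to (4,5). |black|=4
Step 6: on WHITE (4,5): turn R to S, flip to black, move to (5,5). |black|=5
Step 7: on WHITE (5,5): turn R to W, flip to black, move to (5,4). |black|=6

Answer: 5 4 W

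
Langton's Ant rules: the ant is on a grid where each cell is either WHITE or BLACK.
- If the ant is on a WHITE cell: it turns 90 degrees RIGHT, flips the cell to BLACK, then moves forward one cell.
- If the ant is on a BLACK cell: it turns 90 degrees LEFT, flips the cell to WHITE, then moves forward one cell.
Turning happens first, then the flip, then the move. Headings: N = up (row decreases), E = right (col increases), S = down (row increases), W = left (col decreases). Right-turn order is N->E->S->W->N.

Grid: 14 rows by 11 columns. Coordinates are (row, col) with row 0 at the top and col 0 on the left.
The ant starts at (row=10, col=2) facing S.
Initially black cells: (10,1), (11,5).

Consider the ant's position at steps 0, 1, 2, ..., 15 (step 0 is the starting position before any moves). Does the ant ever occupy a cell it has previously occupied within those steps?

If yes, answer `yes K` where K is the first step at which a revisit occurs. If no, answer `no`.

Step 1: on WHITE (10,2): turn R to W, flip to black, move to (10,1). |black|=3 — new cell
Step 2: on BLACK (10,1): turn L to S, flip to white, move to (11,1). |black|=2 — new cell
Step 3: on WHITE (11,1): turn R to W, flip to black, move to (11,0). |black|=3 — new cell
Step 4: on WHITE (11,0): turn R to N, flip to black, move to (10,0). |black|=4 — new cell
Step 5: on WHITE (10,0): turn R to E, flip to black, move to (10,1). |black|=5 — REVISIT

Answer: yes 5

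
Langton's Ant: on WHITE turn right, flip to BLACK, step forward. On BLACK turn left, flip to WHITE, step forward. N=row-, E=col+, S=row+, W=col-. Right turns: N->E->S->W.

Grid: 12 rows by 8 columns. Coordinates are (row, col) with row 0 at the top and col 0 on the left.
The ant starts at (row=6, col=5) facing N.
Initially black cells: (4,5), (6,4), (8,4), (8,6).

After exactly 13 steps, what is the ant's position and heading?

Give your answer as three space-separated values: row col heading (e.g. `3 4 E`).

Step 1: on WHITE (6,5): turn R to E, flip to black, move to (6,6). |black|=5
Step 2: on WHITE (6,6): turn R to S, flip to black, move to (7,6). |black|=6
Step 3: on WHITE (7,6): turn R to W, flip to black, move to (7,5). |black|=7
Step 4: on WHITE (7,5): turn R to N, flip to black, move to (6,5). |black|=8
Step 5: on BLACK (6,5): turn L to W, flip to white, move to (6,4). |black|=7
Step 6: on BLACK (6,4): turn L to S, flip to white, move to (7,4). |black|=6
Step 7: on WHITE (7,4): turn R to W, flip to black, move to (7,3). |black|=7
Step 8: on WHITE (7,3): turn R to N, flip to black, move to (6,3). |black|=8
Step 9: on WHITE (6,3): turn R to E, flip to black, move to (6,4). |black|=9
Step 10: on WHITE (6,4): turn R to S, flip to black, move to (7,4). |black|=10
Step 11: on BLACK (7,4): turn L to E, flip to white, move to (7,5). |black|=9
Step 12: on BLACK (7,5): turn L to N, flip to white, move to (6,5). |black|=8
Step 13: on WHITE (6,5): turn R to E, flip to black, move to (6,6). |black|=9

Answer: 6 6 E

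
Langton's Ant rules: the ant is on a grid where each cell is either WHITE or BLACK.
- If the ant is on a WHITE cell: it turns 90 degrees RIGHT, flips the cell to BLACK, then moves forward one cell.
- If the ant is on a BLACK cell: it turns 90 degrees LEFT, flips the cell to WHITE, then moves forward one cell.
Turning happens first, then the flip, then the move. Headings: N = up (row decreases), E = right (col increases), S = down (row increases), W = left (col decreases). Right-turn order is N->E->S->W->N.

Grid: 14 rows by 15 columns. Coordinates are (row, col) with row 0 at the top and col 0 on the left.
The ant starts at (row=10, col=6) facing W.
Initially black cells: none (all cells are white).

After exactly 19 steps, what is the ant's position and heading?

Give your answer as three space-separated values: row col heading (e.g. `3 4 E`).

Answer: 12 7 S

Derivation:
Step 1: on WHITE (10,6): turn R to N, flip to black, move to (9,6). |black|=1
Step 2: on WHITE (9,6): turn R to E, flip to black, move to (9,7). |black|=2
Step 3: on WHITE (9,7): turn R to S, flip to black, move to (10,7). |black|=3
Step 4: on WHITE (10,7): turn R to W, flip to black, move to (10,6). |black|=4
Step 5: on BLACK (10,6): turn L to S, flip to white, move to (11,6). |black|=3
Step 6: on WHITE (11,6): turn R to W, flip to black, move to (11,5). |black|=4
Step 7: on WHITE (11,5): turn R to N, flip to black, move to (10,5). |black|=5
Step 8: on WHITE (10,5): turn R to E, flip to black, move to (10,6). |black|=6
Step 9: on WHITE (10,6): turn R to S, flip to black, move to (11,6). |black|=7
Step 10: on BLACK (11,6): turn L to E, flip to white, move to (11,7). |black|=6
Step 11: on WHITE (11,7): turn R to S, flip to black, move to (12,7). |black|=7
Step 12: on WHITE (12,7): turn R to W, flip to black, move to (12,6). |black|=8
Step 13: on WHITE (12,6): turn R to N, flip to black, move to (11,6). |black|=9
Step 14: on WHITE (11,6): turn R to E, flip to black, move to (11,7). |black|=10
Step 15: on BLACK (11,7): turn L to N, flip to white, move to (10,7). |black|=9
Step 16: on BLACK (10,7): turn L to W, flip to white, move to (10,6). |black|=8
Step 17: on BLACK (10,6): turn L to S, flip to white, move to (11,6). |black|=7
Step 18: on BLACK (11,6): turn L to E, flip to white, move to (11,7). |black|=6
Step 19: on WHITE (11,7): turn R to S, flip to black, move to (12,7). |black|=7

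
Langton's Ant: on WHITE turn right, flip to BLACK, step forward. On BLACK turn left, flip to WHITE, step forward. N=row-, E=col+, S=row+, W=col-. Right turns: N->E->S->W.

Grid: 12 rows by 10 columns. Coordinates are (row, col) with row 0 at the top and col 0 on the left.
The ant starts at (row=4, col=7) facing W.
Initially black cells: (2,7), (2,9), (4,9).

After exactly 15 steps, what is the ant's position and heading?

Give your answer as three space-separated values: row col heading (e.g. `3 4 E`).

Answer: 4 8 N

Derivation:
Step 1: on WHITE (4,7): turn R to N, flip to black, move to (3,7). |black|=4
Step 2: on WHITE (3,7): turn R to E, flip to black, move to (3,8). |black|=5
Step 3: on WHITE (3,8): turn R to S, flip to black, move to (4,8). |black|=6
Step 4: on WHITE (4,8): turn R to W, flip to black, move to (4,7). |black|=7
Step 5: on BLACK (4,7): turn L to S, flip to white, move to (5,7). |black|=6
Step 6: on WHITE (5,7): turn R to W, flip to black, move to (5,6). |black|=7
Step 7: on WHITE (5,6): turn R to N, flip to black, move to (4,6). |black|=8
Step 8: on WHITE (4,6): turn R to E, flip to black, move to (4,7). |black|=9
Step 9: on WHITE (4,7): turn R to S, flip to black, move to (5,7). |black|=10
Step 10: on BLACK (5,7): turn L to E, flip to white, move to (5,8). |black|=9
Step 11: on WHITE (5,8): turn R to S, flip to black, move to (6,8). |black|=10
Step 12: on WHITE (6,8): turn R to W, flip to black, move to (6,7). |black|=11
Step 13: on WHITE (6,7): turn R to N, flip to black, move to (5,7). |black|=12
Step 14: on WHITE (5,7): turn R to E, flip to black, move to (5,8). |black|=13
Step 15: on BLACK (5,8): turn L to N, flip to white, move to (4,8). |black|=12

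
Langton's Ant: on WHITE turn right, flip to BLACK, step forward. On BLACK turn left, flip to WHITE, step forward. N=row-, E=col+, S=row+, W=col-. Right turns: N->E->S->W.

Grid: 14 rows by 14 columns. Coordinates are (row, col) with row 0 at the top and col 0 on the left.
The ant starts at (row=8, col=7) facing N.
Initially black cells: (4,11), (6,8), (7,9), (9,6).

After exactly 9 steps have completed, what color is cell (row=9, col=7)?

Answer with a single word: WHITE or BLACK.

Step 1: on WHITE (8,7): turn R to E, flip to black, move to (8,8). |black|=5
Step 2: on WHITE (8,8): turn R to S, flip to black, move to (9,8). |black|=6
Step 3: on WHITE (9,8): turn R to W, flip to black, move to (9,7). |black|=7
Step 4: on WHITE (9,7): turn R to N, flip to black, move to (8,7). |black|=8
Step 5: on BLACK (8,7): turn L to W, flip to white, move to (8,6). |black|=7
Step 6: on WHITE (8,6): turn R to N, flip to black, move to (7,6). |black|=8
Step 7: on WHITE (7,6): turn R to E, flip to black, move to (7,7). |black|=9
Step 8: on WHITE (7,7): turn R to S, flip to black, move to (8,7). |black|=10
Step 9: on WHITE (8,7): turn R to W, flip to black, move to (8,6). |black|=11

Answer: BLACK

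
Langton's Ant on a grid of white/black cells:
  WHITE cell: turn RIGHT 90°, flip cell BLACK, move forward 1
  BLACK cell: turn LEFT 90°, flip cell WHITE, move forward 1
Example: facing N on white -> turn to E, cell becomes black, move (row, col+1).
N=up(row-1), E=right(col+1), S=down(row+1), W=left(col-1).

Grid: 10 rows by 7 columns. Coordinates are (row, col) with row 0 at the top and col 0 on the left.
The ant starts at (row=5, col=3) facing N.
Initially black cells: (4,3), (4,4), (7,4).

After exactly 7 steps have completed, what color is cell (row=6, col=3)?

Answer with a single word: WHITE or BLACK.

Step 1: on WHITE (5,3): turn R to E, flip to black, move to (5,4). |black|=4
Step 2: on WHITE (5,4): turn R to S, flip to black, move to (6,4). |black|=5
Step 3: on WHITE (6,4): turn R to W, flip to black, move to (6,3). |black|=6
Step 4: on WHITE (6,3): turn R to N, flip to black, move to (5,3). |black|=7
Step 5: on BLACK (5,3): turn L to W, flip to white, move to (5,2). |black|=6
Step 6: on WHITE (5,2): turn R to N, flip to black, move to (4,2). |black|=7
Step 7: on WHITE (4,2): turn R to E, flip to black, move to (4,3). |black|=8

Answer: BLACK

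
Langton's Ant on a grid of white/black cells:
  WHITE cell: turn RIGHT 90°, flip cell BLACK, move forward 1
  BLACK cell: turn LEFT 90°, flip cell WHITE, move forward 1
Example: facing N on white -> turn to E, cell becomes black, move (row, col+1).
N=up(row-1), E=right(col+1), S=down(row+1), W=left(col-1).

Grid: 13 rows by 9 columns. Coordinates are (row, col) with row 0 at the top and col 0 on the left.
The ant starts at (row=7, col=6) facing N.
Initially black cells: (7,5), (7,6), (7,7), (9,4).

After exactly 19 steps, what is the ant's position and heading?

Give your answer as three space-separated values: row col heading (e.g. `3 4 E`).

Answer: 6 6 W

Derivation:
Step 1: on BLACK (7,6): turn L to W, flip to white, move to (7,5). |black|=3
Step 2: on BLACK (7,5): turn L to S, flip to white, move to (8,5). |black|=2
Step 3: on WHITE (8,5): turn R to W, flip to black, move to (8,4). |black|=3
Step 4: on WHITE (8,4): turn R to N, flip to black, move to (7,4). |black|=4
Step 5: on WHITE (7,4): turn R to E, flip to black, move to (7,5). |black|=5
Step 6: on WHITE (7,5): turn R to S, flip to black, move to (8,5). |black|=6
Step 7: on BLACK (8,5): turn L to E, flip to white, move to (8,6). |black|=5
Step 8: on WHITE (8,6): turn R to S, flip to black, move to (9,6). |black|=6
Step 9: on WHITE (9,6): turn R to W, flip to black, move to (9,5). |black|=7
Step 10: on WHITE (9,5): turn R to N, flip to black, move to (8,5). |black|=8
Step 11: on WHITE (8,5): turn R to E, flip to black, move to (8,6). |black|=9
Step 12: on BLACK (8,6): turn L to N, flip to white, move to (7,6). |black|=8
Step 13: on WHITE (7,6): turn R to E, flip to black, move to (7,7). |black|=9
Step 14: on BLACK (7,7): turn L to N, flip to white, move to (6,7). |black|=8
Step 15: on WHITE (6,7): turn R to E, flip to black, move to (6,8). |black|=9
Step 16: on WHITE (6,8): turn R to S, flip to black, move to (7,8). |black|=10
Step 17: on WHITE (7,8): turn R to W, flip to black, move to (7,7). |black|=11
Step 18: on WHITE (7,7): turn R to N, flip to black, move to (6,7). |black|=12
Step 19: on BLACK (6,7): turn L to W, flip to white, move to (6,6). |black|=11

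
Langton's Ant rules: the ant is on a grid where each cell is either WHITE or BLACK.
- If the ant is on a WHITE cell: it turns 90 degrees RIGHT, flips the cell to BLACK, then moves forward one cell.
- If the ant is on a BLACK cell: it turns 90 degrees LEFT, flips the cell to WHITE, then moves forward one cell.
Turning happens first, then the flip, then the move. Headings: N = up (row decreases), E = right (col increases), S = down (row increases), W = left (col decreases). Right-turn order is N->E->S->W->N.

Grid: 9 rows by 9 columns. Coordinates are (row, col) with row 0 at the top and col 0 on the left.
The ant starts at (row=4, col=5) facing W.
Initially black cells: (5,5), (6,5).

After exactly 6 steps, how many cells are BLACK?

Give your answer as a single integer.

Answer: 4

Derivation:
Step 1: on WHITE (4,5): turn R to N, flip to black, move to (3,5). |black|=3
Step 2: on WHITE (3,5): turn R to E, flip to black, move to (3,6). |black|=4
Step 3: on WHITE (3,6): turn R to S, flip to black, move to (4,6). |black|=5
Step 4: on WHITE (4,6): turn R to W, flip to black, move to (4,5). |black|=6
Step 5: on BLACK (4,5): turn L to S, flip to white, move to (5,5). |black|=5
Step 6: on BLACK (5,5): turn L to E, flip to white, move to (5,6). |black|=4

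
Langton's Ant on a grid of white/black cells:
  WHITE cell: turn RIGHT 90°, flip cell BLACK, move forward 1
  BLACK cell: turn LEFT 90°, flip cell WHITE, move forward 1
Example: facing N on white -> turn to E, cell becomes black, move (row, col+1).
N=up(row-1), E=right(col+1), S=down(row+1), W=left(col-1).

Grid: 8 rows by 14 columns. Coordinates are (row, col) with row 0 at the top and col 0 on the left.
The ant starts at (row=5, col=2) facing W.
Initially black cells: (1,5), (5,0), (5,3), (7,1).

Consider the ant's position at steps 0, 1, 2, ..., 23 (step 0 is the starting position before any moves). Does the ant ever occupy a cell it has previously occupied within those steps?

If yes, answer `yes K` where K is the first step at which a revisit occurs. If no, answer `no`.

Answer: yes 7

Derivation:
Step 1: on WHITE (5,2): turn R to N, flip to black, move to (4,2). |black|=5 — new cell
Step 2: on WHITE (4,2): turn R to E, flip to black, move to (4,3). |black|=6 — new cell
Step 3: on WHITE (4,3): turn R to S, flip to black, move to (5,3). |black|=7 — new cell
Step 4: on BLACK (5,3): turn L to E, flip to white, move to (5,4). |black|=6 — new cell
Step 5: on WHITE (5,4): turn R to S, flip to black, move to (6,4). |black|=7 — new cell
Step 6: on WHITE (6,4): turn R to W, flip to black, move to (6,3). |black|=8 — new cell
Step 7: on WHITE (6,3): turn R to N, flip to black, move to (5,3). |black|=9 — REVISIT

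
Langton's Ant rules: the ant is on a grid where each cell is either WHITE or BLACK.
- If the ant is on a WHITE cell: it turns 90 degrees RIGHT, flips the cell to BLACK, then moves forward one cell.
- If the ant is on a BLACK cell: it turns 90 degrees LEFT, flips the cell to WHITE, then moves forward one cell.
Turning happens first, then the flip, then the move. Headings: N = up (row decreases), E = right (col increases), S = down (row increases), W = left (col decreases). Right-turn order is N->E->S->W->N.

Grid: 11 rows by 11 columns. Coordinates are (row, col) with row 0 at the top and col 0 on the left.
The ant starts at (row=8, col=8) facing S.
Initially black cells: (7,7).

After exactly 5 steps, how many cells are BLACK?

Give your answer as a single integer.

Answer: 4

Derivation:
Step 1: on WHITE (8,8): turn R to W, flip to black, move to (8,7). |black|=2
Step 2: on WHITE (8,7): turn R to N, flip to black, move to (7,7). |black|=3
Step 3: on BLACK (7,7): turn L to W, flip to white, move to (7,6). |black|=2
Step 4: on WHITE (7,6): turn R to N, flip to black, move to (6,6). |black|=3
Step 5: on WHITE (6,6): turn R to E, flip to black, move to (6,7). |black|=4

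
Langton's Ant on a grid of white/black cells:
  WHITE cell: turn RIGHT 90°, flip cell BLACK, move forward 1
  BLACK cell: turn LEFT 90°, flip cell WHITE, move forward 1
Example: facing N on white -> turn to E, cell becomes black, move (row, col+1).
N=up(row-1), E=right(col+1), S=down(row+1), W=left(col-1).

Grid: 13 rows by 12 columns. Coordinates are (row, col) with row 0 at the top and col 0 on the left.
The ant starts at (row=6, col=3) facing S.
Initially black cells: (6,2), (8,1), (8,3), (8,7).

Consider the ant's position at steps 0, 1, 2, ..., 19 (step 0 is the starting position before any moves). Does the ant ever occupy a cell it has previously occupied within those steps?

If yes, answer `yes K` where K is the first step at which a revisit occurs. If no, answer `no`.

Step 1: on WHITE (6,3): turn R to W, flip to black, move to (6,2). |black|=5 — new cell
Step 2: on BLACK (6,2): turn L to S, flip to white, move to (7,2). |black|=4 — new cell
Step 3: on WHITE (7,2): turn R to W, flip to black, move to (7,1). |black|=5 — new cell
Step 4: on WHITE (7,1): turn R to N, flip to black, move to (6,1). |black|=6 — new cell
Step 5: on WHITE (6,1): turn R to E, flip to black, move to (6,2). |black|=7 — REVISIT

Answer: yes 5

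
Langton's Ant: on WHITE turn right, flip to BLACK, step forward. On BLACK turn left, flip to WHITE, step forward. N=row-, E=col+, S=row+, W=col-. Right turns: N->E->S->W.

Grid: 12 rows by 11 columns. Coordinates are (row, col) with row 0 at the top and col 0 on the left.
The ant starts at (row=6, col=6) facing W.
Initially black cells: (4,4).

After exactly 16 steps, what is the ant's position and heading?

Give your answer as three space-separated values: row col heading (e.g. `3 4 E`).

Answer: 6 6 W

Derivation:
Step 1: on WHITE (6,6): turn R to N, flip to black, move to (5,6). |black|=2
Step 2: on WHITE (5,6): turn R to E, flip to black, move to (5,7). |black|=3
Step 3: on WHITE (5,7): turn R to S, flip to black, move to (6,7). |black|=4
Step 4: on WHITE (6,7): turn R to W, flip to black, move to (6,6). |black|=5
Step 5: on BLACK (6,6): turn L to S, flip to white, move to (7,6). |black|=4
Step 6: on WHITE (7,6): turn R to W, flip to black, move to (7,5). |black|=5
Step 7: on WHITE (7,5): turn R to N, flip to black, move to (6,5). |black|=6
Step 8: on WHITE (6,5): turn R to E, flip to black, move to (6,6). |black|=7
Step 9: on WHITE (6,6): turn R to S, flip to black, move to (7,6). |black|=8
Step 10: on BLACK (7,6): turn L to E, flip to white, move to (7,7). |black|=7
Step 11: on WHITE (7,7): turn R to S, flip to black, move to (8,7). |black|=8
Step 12: on WHITE (8,7): turn R to W, flip to black, move to (8,6). |black|=9
Step 13: on WHITE (8,6): turn R to N, flip to black, move to (7,6). |black|=10
Step 14: on WHITE (7,6): turn R to E, flip to black, move to (7,7). |black|=11
Step 15: on BLACK (7,7): turn L to N, flip to white, move to (6,7). |black|=10
Step 16: on BLACK (6,7): turn L to W, flip to white, move to (6,6). |black|=9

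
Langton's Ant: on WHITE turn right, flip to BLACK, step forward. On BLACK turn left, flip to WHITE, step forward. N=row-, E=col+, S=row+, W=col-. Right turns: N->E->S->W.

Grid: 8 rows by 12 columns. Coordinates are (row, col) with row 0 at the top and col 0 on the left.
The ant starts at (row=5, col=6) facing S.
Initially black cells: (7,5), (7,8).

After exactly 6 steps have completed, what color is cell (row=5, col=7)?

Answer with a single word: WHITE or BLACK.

Answer: BLACK

Derivation:
Step 1: on WHITE (5,6): turn R to W, flip to black, move to (5,5). |black|=3
Step 2: on WHITE (5,5): turn R to N, flip to black, move to (4,5). |black|=4
Step 3: on WHITE (4,5): turn R to E, flip to black, move to (4,6). |black|=5
Step 4: on WHITE (4,6): turn R to S, flip to black, move to (5,6). |black|=6
Step 5: on BLACK (5,6): turn L to E, flip to white, move to (5,7). |black|=5
Step 6: on WHITE (5,7): turn R to S, flip to black, move to (6,7). |black|=6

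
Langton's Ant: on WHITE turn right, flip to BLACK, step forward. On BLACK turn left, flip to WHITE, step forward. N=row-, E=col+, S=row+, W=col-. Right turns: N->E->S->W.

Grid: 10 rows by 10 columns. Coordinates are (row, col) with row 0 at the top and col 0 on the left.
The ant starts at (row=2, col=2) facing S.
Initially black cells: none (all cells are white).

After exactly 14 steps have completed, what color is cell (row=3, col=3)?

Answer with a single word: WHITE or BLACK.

Step 1: on WHITE (2,2): turn R to W, flip to black, move to (2,1). |black|=1
Step 2: on WHITE (2,1): turn R to N, flip to black, move to (1,1). |black|=2
Step 3: on WHITE (1,1): turn R to E, flip to black, move to (1,2). |black|=3
Step 4: on WHITE (1,2): turn R to S, flip to black, move to (2,2). |black|=4
Step 5: on BLACK (2,2): turn L to E, flip to white, move to (2,3). |black|=3
Step 6: on WHITE (2,3): turn R to S, flip to black, move to (3,3). |black|=4
Step 7: on WHITE (3,3): turn R to W, flip to black, move to (3,2). |black|=5
Step 8: on WHITE (3,2): turn R to N, flip to black, move to (2,2). |black|=6
Step 9: on WHITE (2,2): turn R to E, flip to black, move to (2,3). |black|=7
Step 10: on BLACK (2,3): turn L to N, flip to white, move to (1,3). |black|=6
Step 11: on WHITE (1,3): turn R to E, flip to black, move to (1,4). |black|=7
Step 12: on WHITE (1,4): turn R to S, flip to black, move to (2,4). |black|=8
Step 13: on WHITE (2,4): turn R to W, flip to black, move to (2,3). |black|=9
Step 14: on WHITE (2,3): turn R to N, flip to black, move to (1,3). |black|=10

Answer: BLACK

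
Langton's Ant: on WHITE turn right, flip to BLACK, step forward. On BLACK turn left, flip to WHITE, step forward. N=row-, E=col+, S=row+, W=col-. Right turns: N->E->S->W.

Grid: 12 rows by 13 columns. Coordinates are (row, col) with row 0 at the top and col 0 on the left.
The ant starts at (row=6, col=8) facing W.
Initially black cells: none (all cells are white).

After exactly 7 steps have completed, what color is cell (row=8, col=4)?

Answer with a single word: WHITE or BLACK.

Answer: WHITE

Derivation:
Step 1: on WHITE (6,8): turn R to N, flip to black, move to (5,8). |black|=1
Step 2: on WHITE (5,8): turn R to E, flip to black, move to (5,9). |black|=2
Step 3: on WHITE (5,9): turn R to S, flip to black, move to (6,9). |black|=3
Step 4: on WHITE (6,9): turn R to W, flip to black, move to (6,8). |black|=4
Step 5: on BLACK (6,8): turn L to S, flip to white, move to (7,8). |black|=3
Step 6: on WHITE (7,8): turn R to W, flip to black, move to (7,7). |black|=4
Step 7: on WHITE (7,7): turn R to N, flip to black, move to (6,7). |black|=5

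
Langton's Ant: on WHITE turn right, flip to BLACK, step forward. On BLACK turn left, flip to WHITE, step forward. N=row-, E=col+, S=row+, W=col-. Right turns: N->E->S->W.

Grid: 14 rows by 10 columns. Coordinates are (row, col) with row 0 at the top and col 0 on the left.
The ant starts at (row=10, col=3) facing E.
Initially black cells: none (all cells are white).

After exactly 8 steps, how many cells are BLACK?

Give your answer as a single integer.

Step 1: on WHITE (10,3): turn R to S, flip to black, move to (11,3). |black|=1
Step 2: on WHITE (11,3): turn R to W, flip to black, move to (11,2). |black|=2
Step 3: on WHITE (11,2): turn R to N, flip to black, move to (10,2). |black|=3
Step 4: on WHITE (10,2): turn R to E, flip to black, move to (10,3). |black|=4
Step 5: on BLACK (10,3): turn L to N, flip to white, move to (9,3). |black|=3
Step 6: on WHITE (9,3): turn R to E, flip to black, move to (9,4). |black|=4
Step 7: on WHITE (9,4): turn R to S, flip to black, move to (10,4). |black|=5
Step 8: on WHITE (10,4): turn R to W, flip to black, move to (10,3). |black|=6

Answer: 6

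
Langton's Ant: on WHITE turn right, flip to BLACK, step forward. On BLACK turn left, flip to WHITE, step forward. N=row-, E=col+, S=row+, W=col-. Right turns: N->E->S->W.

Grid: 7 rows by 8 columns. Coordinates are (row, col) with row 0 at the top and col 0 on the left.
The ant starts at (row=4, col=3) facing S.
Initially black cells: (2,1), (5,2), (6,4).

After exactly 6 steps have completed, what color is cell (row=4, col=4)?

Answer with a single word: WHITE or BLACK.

Answer: BLACK

Derivation:
Step 1: on WHITE (4,3): turn R to W, flip to black, move to (4,2). |black|=4
Step 2: on WHITE (4,2): turn R to N, flip to black, move to (3,2). |black|=5
Step 3: on WHITE (3,2): turn R to E, flip to black, move to (3,3). |black|=6
Step 4: on WHITE (3,3): turn R to S, flip to black, move to (4,3). |black|=7
Step 5: on BLACK (4,3): turn L to E, flip to white, move to (4,4). |black|=6
Step 6: on WHITE (4,4): turn R to S, flip to black, move to (5,4). |black|=7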